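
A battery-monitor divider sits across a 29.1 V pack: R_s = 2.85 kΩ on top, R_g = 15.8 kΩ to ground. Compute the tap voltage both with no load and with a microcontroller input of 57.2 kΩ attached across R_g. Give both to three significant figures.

Open-circuit: V = 29.1 × 15.8/(2.85 + 15.8) = 24.7 V.
With the load, R_g becomes R_g‖R_L = 12.38 kΩ, so V = 29.1 × 12.38/15.23 = 23.7 V.

Unloaded: 24.7 V; loaded: 23.7 V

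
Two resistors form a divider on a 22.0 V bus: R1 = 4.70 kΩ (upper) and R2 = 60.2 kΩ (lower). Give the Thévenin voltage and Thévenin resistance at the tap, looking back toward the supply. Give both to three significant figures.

V_th = 20.4 V, R_th = 4.36 kΩ

V_th is the open-circuit tap voltage: 22.0 × 60.2/(4.70 + 60.2) = 20.4 V.
With the supply zeroed, R1 and R2 appear in parallel from the tap: R_th = R1‖R2 = (4.70 × 60.2)/64.90 = 4.36 kΩ.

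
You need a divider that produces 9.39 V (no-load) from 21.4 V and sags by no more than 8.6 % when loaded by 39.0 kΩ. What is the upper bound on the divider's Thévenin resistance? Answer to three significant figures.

Loading drop = R_th/(R_th + R_L) ≤ 0.0860, so R_th ≤ R_L · ε/(1−ε) = 39.0 kΩ × 0.0860/0.9140 = 3.67 kΩ.

R_th ≤ 3.67 kΩ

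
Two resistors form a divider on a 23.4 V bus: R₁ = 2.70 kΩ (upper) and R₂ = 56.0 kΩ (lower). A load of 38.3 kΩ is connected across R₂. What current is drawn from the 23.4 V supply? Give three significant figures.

I ≈ 0.920 mA

R₂‖R_L = 22.74 kΩ, so the source sees R₁ + R₂‖R_L = 25.44 kΩ.
I = 23.4 V / 25.44 kΩ = 0.920 mA.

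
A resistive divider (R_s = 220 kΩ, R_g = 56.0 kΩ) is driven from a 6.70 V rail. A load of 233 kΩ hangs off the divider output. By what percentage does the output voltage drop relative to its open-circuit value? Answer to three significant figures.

16.1 %

The divider's output (Thévenin) resistance is R_s‖R_g = 44.64 kΩ.
Fractional drop under load = R_th/(R_th + R_L) = 44.64 / (44.64 + 233) = 0.1608.
So the output falls by 16.1 %.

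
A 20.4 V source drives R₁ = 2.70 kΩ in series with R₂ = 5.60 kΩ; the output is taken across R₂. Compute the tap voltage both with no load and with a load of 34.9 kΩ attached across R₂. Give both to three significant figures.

Unloaded: 13.8 V; loaded: 13.1 V

Open-circuit: V = 20.4 × 5.60/(2.70 + 5.60) = 13.8 V.
With the load, R₂ becomes R₂‖R_L = 4.826 kΩ, so V = 20.4 × 4.826/7.526 = 13.1 V.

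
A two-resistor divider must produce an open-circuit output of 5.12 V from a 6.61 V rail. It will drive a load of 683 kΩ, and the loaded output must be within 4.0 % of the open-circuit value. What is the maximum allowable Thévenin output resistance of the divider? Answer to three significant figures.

R_th ≤ 28.5 kΩ

Loading drop = R_th/(R_th + R_L) ≤ 0.0400, so R_th ≤ R_L · ε/(1−ε) = 683 kΩ × 0.0400/0.9600 = 28.5 kΩ.
(Any R1, R2 with R2/(R1+R2) = 0.775 and R1‖R2 ≤ 28.5 kΩ will meet the spec.)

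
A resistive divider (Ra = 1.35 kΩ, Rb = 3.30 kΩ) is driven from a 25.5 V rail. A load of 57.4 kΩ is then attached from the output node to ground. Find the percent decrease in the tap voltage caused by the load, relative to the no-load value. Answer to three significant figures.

The divider's output (Thévenin) resistance is Ra‖Rb = 0.9581 kΩ.
Fractional drop under load = R_th/(R_th + R_L) = 0.9581 / (0.9581 + 57.4) = 0.01642.
So the output falls by 1.64 %.

1.64 %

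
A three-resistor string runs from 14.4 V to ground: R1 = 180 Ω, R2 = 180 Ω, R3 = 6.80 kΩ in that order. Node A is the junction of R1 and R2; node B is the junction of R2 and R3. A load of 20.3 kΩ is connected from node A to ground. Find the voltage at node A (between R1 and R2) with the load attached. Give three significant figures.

Below node A the series string R2+R3 = 6980 Ω sits in parallel with the 20300 Ω load: 5194 Ω.
V_A = 14.4 × 5194/(180 + 5194) = 13.9 V.

V ≈ 13.9 V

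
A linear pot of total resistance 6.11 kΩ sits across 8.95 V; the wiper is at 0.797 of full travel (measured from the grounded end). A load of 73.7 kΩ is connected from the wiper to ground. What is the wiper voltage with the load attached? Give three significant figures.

V ≈ 7.04 V

The wiper splits the pot into (1−α)R = 1.240 kΩ above and αR = 4.870 kΩ below.
Lower section ‖ load = 4.568 kΩ.
V_wiper = 8.95 × 4.568/(1.240 + 4.568) = 7.04 V.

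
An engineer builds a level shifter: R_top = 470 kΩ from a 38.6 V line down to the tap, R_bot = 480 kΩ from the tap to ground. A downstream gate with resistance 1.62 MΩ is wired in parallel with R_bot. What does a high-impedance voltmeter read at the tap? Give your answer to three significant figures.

The load sits in parallel with R_bot: R_bot‖R_L = (480 × 1620) / (480 + 1620) = 370.3 kΩ.
V_out = 38.6 × 370.3 / (470 + 370.3) = 38.6 × 370.3/840.3 = 17.0 V.

V_out ≈ 17.0 V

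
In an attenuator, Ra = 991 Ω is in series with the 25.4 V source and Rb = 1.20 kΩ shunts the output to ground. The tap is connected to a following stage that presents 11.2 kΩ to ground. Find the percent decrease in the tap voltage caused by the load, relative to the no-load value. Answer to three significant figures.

4.62 %

The divider's output (Thévenin) resistance is Ra‖Rb = 542.8 Ω.
Fractional drop under load = R_th/(R_th + R_L) = 542.8 / (542.8 + 11200) = 0.04622.
So the output falls by 4.62 %.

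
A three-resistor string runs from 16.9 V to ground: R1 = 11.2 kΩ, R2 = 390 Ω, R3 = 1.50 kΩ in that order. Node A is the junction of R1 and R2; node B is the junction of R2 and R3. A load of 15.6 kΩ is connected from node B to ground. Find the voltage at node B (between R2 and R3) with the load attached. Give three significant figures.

At node B, R3 is in parallel with the load: R3‖R_L = 1368 Ω.
Below node A the resistance is R2 + (R3‖R_L) = 1758 Ω, so V_A = 16.9 × 1758/12960 = 2.293 V.
Then V_B = V_A × (R3‖R_L)/(R2 + R3‖R_L) = 2.293 × 1368/1758 = 1.78 V.

V ≈ 1.78 V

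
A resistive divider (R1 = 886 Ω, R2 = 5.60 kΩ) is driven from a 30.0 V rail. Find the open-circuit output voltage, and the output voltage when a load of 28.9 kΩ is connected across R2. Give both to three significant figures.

Open-circuit: V = 30.0 × 5600/(886 + 5600) = 25.9 V.
With the load, R2 becomes R2‖R_L = 4691 Ω, so V = 30.0 × 4691/5577 = 25.2 V.

Unloaded: 25.9 V; loaded: 25.2 V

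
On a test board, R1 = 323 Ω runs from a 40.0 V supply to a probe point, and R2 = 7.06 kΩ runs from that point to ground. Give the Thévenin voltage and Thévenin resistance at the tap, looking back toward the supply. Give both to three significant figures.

V_th is the open-circuit tap voltage: 40.0 × 7060/(323 + 7060) = 38.3 V.
With the supply zeroed, R1 and R2 appear in parallel from the tap: R_th = R1‖R2 = (323 × 7060)/7383 = 309 Ω.

V_th = 38.3 V, R_th = 309 Ω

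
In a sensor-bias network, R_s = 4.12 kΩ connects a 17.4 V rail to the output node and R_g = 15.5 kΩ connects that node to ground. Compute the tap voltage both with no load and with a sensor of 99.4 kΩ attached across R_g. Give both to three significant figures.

Open-circuit: V = 17.4 × 15.5/(4.12 + 15.5) = 13.7 V.
With the load, R_g becomes R_g‖R_L = 13.41 kΩ, so V = 17.4 × 13.41/17.53 = 13.3 V.

Unloaded: 13.7 V; loaded: 13.3 V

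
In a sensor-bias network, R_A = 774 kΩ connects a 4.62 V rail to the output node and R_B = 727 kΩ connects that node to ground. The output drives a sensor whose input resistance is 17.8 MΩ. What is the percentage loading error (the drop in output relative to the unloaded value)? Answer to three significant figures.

2.06 %

The divider's output (Thévenin) resistance is R_A‖R_B = 374.9 kΩ.
Fractional drop under load = R_th/(R_th + R_L) = 374.9 / (374.9 + 17800) = 0.02063.
So the output falls by 2.06 %.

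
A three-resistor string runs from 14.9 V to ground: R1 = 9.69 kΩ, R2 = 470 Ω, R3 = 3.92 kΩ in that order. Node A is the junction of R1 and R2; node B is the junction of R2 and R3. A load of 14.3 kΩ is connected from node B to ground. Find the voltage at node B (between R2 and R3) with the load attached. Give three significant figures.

V ≈ 3.46 V

At node B, R3 is in parallel with the load: R3‖R_L = 3077 Ω.
Below node A the resistance is R2 + (R3‖R_L) = 3547 Ω, so V_A = 14.9 × 3547/13240 = 3.992 V.
Then V_B = V_A × (R3‖R_L)/(R2 + R3‖R_L) = 3.992 × 3077/3547 = 3.46 V.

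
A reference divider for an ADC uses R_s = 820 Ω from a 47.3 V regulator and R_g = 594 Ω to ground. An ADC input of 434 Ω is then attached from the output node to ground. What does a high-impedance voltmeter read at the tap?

V_out ≈ 11.1 V

The load sits in parallel with R_g: R_g‖R_L = (594 × 434) / (594 + 434) = 250.8 Ω.
V_out = 47.3 × 250.8 / (820 + 250.8) = 47.3 × 250.8/1071 = 11.1 V.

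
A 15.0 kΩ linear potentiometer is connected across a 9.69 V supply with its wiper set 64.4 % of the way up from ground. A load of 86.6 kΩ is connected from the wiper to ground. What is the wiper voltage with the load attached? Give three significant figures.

V ≈ 6.00 V

The wiper splits the pot into (1−α)R = 5.340 kΩ above and αR = 9.660 kΩ below.
Lower section ‖ load = 8.691 kΩ.
V_wiper = 9.69 × 8.691/(5.340 + 8.691) = 6.00 V.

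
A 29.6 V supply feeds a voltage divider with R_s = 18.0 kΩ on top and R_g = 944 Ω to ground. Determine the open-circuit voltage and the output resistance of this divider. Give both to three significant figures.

V_th is the open-circuit tap voltage: 29.6 × 944/(18000 + 944) = 1.48 V.
With the supply zeroed, R_s and R_g appear in parallel from the tap: R_th = R_s‖R_g = (18000 × 944)/18940 = 897 Ω.

V_th = 1.48 V, R_th = 897 Ω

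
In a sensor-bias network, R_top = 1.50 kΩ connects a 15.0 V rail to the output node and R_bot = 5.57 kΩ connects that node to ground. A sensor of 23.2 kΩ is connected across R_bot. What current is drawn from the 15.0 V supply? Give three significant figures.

R_bot‖R_L = 4.492 kΩ, so the source sees R_top + R_bot‖R_L = 5.992 kΩ.
I = 15.0 V / 5.992 kΩ = 2.50 mA.

I ≈ 2.50 mA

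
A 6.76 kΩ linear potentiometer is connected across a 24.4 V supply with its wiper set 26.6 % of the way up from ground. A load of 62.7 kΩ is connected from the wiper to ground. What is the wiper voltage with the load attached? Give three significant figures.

V ≈ 6.36 V

The wiper splits the pot into (1−α)R = 4.962 kΩ above and αR = 1.798 kΩ below.
Lower section ‖ load = 1.748 kΩ.
V_wiper = 24.4 × 1.748/(4.962 + 1.748) = 6.36 V.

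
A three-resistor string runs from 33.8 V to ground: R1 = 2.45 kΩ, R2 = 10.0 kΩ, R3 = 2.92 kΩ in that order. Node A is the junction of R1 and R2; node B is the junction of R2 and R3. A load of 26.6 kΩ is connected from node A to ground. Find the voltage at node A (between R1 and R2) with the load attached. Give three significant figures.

Below node A the series string R2+R3 = 12.92 kΩ sits in parallel with the 26.6 kΩ load: 8.696 kΩ.
V_A = 33.8 × 8.696/(2.45 + 8.696) = 26.4 V.

V ≈ 26.4 V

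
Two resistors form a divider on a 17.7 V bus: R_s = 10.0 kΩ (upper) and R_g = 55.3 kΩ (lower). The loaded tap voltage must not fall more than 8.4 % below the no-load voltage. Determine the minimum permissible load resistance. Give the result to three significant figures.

R_L(min) ≈ 92.3 kΩ

Output resistance R_th = R_s‖R_g = (10.0 × 55.3)/65.30 = 8.469 kΩ.
The fractional drop is R_th/(R_th + R_L); requiring this ≤ 0.0840 gives R_L ≥ R_th(1/0.0840 − 1) = 8.469 × 10.90 = 92.3 kΩ.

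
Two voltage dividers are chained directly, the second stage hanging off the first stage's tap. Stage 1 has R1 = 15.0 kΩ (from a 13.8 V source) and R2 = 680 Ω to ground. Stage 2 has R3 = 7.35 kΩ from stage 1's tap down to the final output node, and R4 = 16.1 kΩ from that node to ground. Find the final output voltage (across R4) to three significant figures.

V_out ≈ 0.400 V

Stage 2 presents R3+R4 = 23450 Ω as a load on stage 1's tap.
Stage 1's lower leg becomes R2‖(R3+R4) = 660.8 Ω, so V_mid = 13.8 × 660.8/15660 = 0.5823 V.
Stage 2 is itself unloaded: V_out = V_mid × R4/(R3+R4) = 0.5823 × 16100/23450 = 0.400 V.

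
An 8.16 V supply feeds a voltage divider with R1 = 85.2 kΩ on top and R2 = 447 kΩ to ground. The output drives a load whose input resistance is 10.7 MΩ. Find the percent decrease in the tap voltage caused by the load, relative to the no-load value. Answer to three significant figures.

The divider's output (Thévenin) resistance is R1‖R2 = 71.56 kΩ.
Fractional drop under load = R_th/(R_th + R_L) = 71.56 / (71.56 + 10700) = 0.006643.
So the output falls by 0.664 %.

0.664 %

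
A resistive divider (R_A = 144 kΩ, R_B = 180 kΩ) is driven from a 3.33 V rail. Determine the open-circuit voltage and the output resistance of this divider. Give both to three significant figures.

V_th is the open-circuit tap voltage: 3.33 × 180/(144 + 180) = 1.85 V.
With the supply zeroed, R_A and R_B appear in parallel from the tap: R_th = R_A‖R_B = (144 × 180)/324.0 = 80.0 kΩ.

V_th = 1.85 V, R_th = 80.0 kΩ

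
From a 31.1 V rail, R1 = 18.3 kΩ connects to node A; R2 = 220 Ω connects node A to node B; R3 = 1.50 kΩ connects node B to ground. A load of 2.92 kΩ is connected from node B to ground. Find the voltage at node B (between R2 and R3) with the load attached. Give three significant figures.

At node B, R3 is in parallel with the load: R3‖R_L = 991.0 Ω.
Below node A the resistance is R2 + (R3‖R_L) = 1211 Ω, so V_A = 31.1 × 1211/19510 = 1.930 V.
Then V_B = V_A × (R3‖R_L)/(R2 + R3‖R_L) = 1.930 × 991.0/1211 = 1.58 V.

V ≈ 1.58 V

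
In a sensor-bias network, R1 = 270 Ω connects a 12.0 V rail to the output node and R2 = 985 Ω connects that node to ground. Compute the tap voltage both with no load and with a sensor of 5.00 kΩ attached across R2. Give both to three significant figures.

Unloaded: 9.42 V; loaded: 9.04 V

Open-circuit: V = 12.0 × 985/(270 + 985) = 9.42 V.
With the load, R2 becomes R2‖R_L = 822.9 Ω, so V = 12.0 × 822.9/1093 = 9.04 V.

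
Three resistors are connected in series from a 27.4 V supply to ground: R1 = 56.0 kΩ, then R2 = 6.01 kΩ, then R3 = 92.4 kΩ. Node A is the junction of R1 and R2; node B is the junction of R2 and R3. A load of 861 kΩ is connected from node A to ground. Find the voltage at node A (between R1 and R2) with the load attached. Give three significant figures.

V ≈ 16.8 V

Below node A the series string R2+R3 = 98.41 kΩ sits in parallel with the 861 kΩ load: 88.32 kΩ.
V_A = 27.4 × 88.32/(56.0 + 88.32) = 16.8 V.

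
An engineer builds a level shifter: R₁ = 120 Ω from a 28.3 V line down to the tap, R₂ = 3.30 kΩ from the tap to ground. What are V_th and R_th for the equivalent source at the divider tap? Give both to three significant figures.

V_th = 27.3 V, R_th = 116 Ω

V_th is the open-circuit tap voltage: 28.3 × 3300/(120 + 3300) = 27.3 V.
With the supply zeroed, R₁ and R₂ appear in parallel from the tap: R_th = R₁‖R₂ = (120 × 3300)/3420 = 116 Ω.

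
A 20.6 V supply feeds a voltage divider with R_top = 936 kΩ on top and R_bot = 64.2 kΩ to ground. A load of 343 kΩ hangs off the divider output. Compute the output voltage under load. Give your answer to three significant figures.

The load sits in parallel with R_bot: R_bot‖R_L = (64.2 × 343) / (64.2 + 343) = 54.08 kΩ.
V_out = 20.6 × 54.08 / (936 + 54.08) = 20.6 × 54.08/990.1 = 1.13 V.

V_out ≈ 1.13 V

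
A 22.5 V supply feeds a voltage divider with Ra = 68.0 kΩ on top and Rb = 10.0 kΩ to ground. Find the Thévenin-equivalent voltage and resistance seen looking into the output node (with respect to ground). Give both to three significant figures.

V_th = 2.88 V, R_th = 8.72 kΩ

V_th is the open-circuit tap voltage: 22.5 × 10.0/(68.0 + 10.0) = 2.88 V.
With the supply zeroed, Ra and Rb appear in parallel from the tap: R_th = Ra‖Rb = (68.0 × 10.0)/78.00 = 8.72 kΩ.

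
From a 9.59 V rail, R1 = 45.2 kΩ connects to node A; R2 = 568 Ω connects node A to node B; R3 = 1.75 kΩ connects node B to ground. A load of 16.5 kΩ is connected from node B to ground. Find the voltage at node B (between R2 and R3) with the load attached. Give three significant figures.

V ≈ 0.320 V

At node B, R3 is in parallel with the load: R3‖R_L = 1582 Ω.
Below node A the resistance is R2 + (R3‖R_L) = 2150 Ω, so V_A = 9.59 × 2150/47350 = 0.4355 V.
Then V_B = V_A × (R3‖R_L)/(R2 + R3‖R_L) = 0.4355 × 1582/2150 = 0.320 V.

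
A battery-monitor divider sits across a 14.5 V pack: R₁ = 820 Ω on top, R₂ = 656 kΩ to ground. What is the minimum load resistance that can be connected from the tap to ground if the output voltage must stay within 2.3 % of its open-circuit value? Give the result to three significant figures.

R_L(min) ≈ 34.8 kΩ

Output resistance R_th = R₁‖R₂ = (820 × 656000)/656800 = 819.0 Ω.
The fractional drop is R_th/(R_th + R_L); requiring this ≤ 0.0230 gives R_L ≥ R_th(1/0.0230 − 1) = 819.0 × 42.48 = 34.8 kΩ.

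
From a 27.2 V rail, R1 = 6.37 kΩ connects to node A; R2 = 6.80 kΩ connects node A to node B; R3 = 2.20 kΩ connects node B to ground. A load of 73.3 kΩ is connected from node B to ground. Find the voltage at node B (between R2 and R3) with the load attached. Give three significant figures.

V ≈ 3.80 V

At node B, R3 is in parallel with the load: R3‖R_L = 2.136 kΩ.
Below node A the resistance is R2 + (R3‖R_L) = 8.936 kΩ, so V_A = 27.2 × 8.936/15.31 = 15.88 V.
Then V_B = V_A × (R3‖R_L)/(R2 + R3‖R_L) = 15.88 × 2.136/8.936 = 3.80 V.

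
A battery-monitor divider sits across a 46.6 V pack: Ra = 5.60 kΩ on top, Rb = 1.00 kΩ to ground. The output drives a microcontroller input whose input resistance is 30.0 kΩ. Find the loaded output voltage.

The load sits in parallel with Rb: Rb‖R_L = (1.00 × 30.0) / (1.00 + 30.0) = 0.9677 kΩ.
V_out = 46.6 × 0.9677 / (5.60 + 0.9677) = 46.6 × 0.9677/6.568 = 6.87 V.
(Unloaded it would have been 7.06 V.)

V_out ≈ 6.87 V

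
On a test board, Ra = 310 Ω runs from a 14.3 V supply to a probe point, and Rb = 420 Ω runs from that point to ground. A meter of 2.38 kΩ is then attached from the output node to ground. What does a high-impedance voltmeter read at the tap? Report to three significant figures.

V_out ≈ 7.65 V

The load sits in parallel with Rb: Rb‖R_L = (420 × 2380) / (420 + 2380) = 357.0 Ω.
V_out = 14.3 × 357.0 / (310 + 357.0) = 14.3 × 357.0/667.0 = 7.65 V.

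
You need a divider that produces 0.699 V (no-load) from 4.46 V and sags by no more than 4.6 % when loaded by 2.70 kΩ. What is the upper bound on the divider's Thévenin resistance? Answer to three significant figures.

R_th ≤ 130 Ω

Loading drop = R_th/(R_th + R_L) ≤ 0.0460, so R_th ≤ R_L · ε/(1−ε) = 2.70 kΩ × 0.0460/0.9540 = 130 Ω.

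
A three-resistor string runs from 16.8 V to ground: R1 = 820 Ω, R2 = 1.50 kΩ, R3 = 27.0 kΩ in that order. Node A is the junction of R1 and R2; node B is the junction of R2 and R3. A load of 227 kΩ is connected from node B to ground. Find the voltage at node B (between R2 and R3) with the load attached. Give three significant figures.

V ≈ 15.3 V

At node B, R3 is in parallel with the load: R3‖R_L = 24130 Ω.
Below node A the resistance is R2 + (R3‖R_L) = 25630 Ω, so V_A = 16.8 × 25630/26450 = 16.28 V.
Then V_B = V_A × (R3‖R_L)/(R2 + R3‖R_L) = 16.28 × 24130/25630 = 15.3 V.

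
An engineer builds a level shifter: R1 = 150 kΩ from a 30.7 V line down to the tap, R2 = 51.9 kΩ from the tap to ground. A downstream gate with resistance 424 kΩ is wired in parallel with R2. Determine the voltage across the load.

The load sits in parallel with R2: R2‖R_L = (51.9 × 424) / (51.9 + 424) = 46.24 kΩ.
V_out = 30.7 × 46.24 / (150 + 46.24) = 30.7 × 46.24/196.2 = 7.23 V.

V_out ≈ 7.23 V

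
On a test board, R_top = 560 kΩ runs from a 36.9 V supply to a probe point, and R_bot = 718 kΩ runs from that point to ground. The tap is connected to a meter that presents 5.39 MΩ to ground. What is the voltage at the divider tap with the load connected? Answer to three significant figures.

The load sits in parallel with R_bot: R_bot‖R_L = (718 × 5390) / (718 + 5390) = 633.6 kΩ.
V_out = 36.9 × 633.6 / (560 + 633.6) = 36.9 × 633.6/1194 = 19.6 V.

V_out ≈ 19.6 V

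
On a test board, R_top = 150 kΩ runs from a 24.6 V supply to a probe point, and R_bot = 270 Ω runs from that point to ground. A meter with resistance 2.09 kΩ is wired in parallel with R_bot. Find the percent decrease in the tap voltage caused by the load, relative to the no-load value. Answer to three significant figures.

Unloaded V = 24.6 × 270/150300 = 0.044200 V.
Loaded: R_bot‖R_L = 239.1 Ω, giving V = 24.6 × 239.1/150200 = 0.039152 V.
Drop = (0.044200 − 0.039152) / 0.044200 = 11.4 %.

11.4 %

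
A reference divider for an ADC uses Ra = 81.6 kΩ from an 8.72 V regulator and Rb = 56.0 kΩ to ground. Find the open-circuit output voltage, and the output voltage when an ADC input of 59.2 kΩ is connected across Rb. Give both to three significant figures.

Open-circuit: V = 8.72 × 56.0/(81.6 + 56.0) = 3.55 V.
With the load, Rb becomes Rb‖R_L = 28.78 kΩ, so V = 8.72 × 28.78/110.4 = 2.27 V.

Unloaded: 3.55 V; loaded: 2.27 V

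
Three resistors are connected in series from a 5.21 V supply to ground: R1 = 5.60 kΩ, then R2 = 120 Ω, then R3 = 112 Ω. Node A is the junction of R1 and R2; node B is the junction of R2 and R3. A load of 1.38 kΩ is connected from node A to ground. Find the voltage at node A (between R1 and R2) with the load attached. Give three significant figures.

V ≈ 0.178 V

Below node A the series string R2+R3 = 232.0 Ω sits in parallel with the 1380 Ω load: 198.6 Ω.
V_A = 5.21 × 198.6/(5600 + 198.6) = 0.178 V.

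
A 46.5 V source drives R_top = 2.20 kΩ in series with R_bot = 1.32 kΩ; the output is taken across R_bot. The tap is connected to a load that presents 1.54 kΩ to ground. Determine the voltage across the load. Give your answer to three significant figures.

V_out ≈ 11.4 V

The load sits in parallel with R_bot: R_bot‖R_L = (1.32 × 1.54) / (1.32 + 1.54) = 0.7108 kΩ.
V_out = 46.5 × 0.7108 / (2.20 + 0.7108) = 46.5 × 0.7108/2.911 = 11.4 V.
(Unloaded it would have been 17.4 V.)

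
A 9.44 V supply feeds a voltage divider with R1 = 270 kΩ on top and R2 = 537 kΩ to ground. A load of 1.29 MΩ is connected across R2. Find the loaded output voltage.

The load sits in parallel with R2: R2‖R_L = (537 × 1290) / (537 + 1290) = 379.2 kΩ.
V_out = 9.44 × 379.2 / (270 + 379.2) = 9.44 × 379.2/649.2 = 5.51 V.

V_out ≈ 5.51 V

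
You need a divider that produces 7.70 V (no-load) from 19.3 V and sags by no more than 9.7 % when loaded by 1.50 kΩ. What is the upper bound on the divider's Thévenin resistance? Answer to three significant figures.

Loading drop = R_th/(R_th + R_L) ≤ 0.0970, so R_th ≤ R_L · ε/(1−ε) = 1.50 kΩ × 0.0970/0.9030 = 161 Ω.
(Any R1, R2 with R2/(R1+R2) = 0.399 and R1‖R2 ≤ 161 Ω will meet the spec.)

R_th ≤ 161 Ω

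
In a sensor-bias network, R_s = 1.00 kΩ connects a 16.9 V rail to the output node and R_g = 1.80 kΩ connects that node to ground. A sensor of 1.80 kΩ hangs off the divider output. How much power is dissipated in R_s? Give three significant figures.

Total resistance from the source is R_s + (R_g‖R_L) = 1.900 kΩ, so I = 16.9/1.900 kΩ = 8.895 mA.
P = I²·R_s = (8.895 mA)² × 1.00 kΩ = 79.1 mW.

P ≈ 79.1 mW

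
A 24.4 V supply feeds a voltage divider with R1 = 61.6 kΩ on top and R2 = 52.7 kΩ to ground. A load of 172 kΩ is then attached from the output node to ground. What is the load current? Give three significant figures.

R2‖R_L = 40.34 kΩ; V_out = 24.4 × 40.34/101.9 = 9.656 V.
I_L = V_out / R_L = 9.656 / 172 kΩ = 0.0561 mA.

I_L ≈ 0.0561 mA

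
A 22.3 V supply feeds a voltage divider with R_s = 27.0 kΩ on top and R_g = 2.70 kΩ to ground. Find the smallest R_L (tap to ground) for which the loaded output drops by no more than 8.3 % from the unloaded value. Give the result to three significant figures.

Output resistance R_th = R_s‖R_g = (27.0 × 2.70)/29.70 = 2.455 kΩ.
The fractional drop is R_th/(R_th + R_L); requiring this ≤ 0.0830 gives R_L ≥ R_th(1/0.0830 − 1) = 2.455 × 11.05 = 27.1 kΩ.

R_L(min) ≈ 27.1 kΩ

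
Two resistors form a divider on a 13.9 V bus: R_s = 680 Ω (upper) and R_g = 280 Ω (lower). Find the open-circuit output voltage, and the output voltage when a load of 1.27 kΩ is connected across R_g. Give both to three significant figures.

Open-circuit: V = 13.9 × 280/(680 + 280) = 4.05 V.
With the load, R_g becomes R_g‖R_L = 229.4 Ω, so V = 13.9 × 229.4/909.4 = 3.51 V.

Unloaded: 4.05 V; loaded: 3.51 V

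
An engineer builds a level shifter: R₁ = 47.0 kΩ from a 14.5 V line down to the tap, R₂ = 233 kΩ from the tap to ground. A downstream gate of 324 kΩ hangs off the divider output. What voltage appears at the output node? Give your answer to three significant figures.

The load sits in parallel with R₂: R₂‖R_L = (233 × 324) / (233 + 324) = 135.5 kΩ.
V_out = 14.5 × 135.5 / (47.0 + 135.5) = 14.5 × 135.5/182.5 = 10.8 V.
(Unloaded it would have been 12.1 V.)

V_out ≈ 10.8 V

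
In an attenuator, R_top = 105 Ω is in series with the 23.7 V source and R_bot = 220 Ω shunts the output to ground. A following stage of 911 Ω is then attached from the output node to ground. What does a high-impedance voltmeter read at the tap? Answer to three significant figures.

V_out ≈ 14.9 V

The load sits in parallel with R_bot: R_bot‖R_L = (220 × 911) / (220 + 911) = 177.2 Ω.
V_out = 23.7 × 177.2 / (105 + 177.2) = 23.7 × 177.2/282.2 = 14.9 V.
(Unloaded it would have been 16.0 V.)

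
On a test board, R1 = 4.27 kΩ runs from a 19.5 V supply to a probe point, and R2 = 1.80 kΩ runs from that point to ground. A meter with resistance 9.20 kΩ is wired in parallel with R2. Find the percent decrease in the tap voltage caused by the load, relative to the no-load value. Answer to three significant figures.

12.1 %

Unloaded V = 19.5 × 1.80/6.070 = 5.7825 V.
Loaded: R2‖R_L = 1.505 kΩ, giving V = 19.5 × 1.505/5.775 = 5.0830 V.
Drop = (5.7825 − 5.0830) / 5.7825 = 12.1 %.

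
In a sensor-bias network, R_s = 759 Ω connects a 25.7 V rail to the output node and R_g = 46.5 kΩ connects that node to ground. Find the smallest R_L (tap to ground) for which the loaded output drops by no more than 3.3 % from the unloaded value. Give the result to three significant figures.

Output resistance R_th = R_s‖R_g = (759 × 46500)/47260 = 746.8 Ω.
The fractional drop is R_th/(R_th + R_L); requiring this ≤ 0.0330 gives R_L ≥ R_th(1/0.0330 − 1) = 746.8 × 29.30 = 21.9 kΩ.

R_L(min) ≈ 21.9 kΩ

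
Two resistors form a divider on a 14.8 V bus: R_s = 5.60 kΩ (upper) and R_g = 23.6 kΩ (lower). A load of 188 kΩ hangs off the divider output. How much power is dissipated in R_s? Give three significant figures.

P ≈ 1.74 mW

Total resistance from the source is R_s + (R_g‖R_L) = 26.57 kΩ, so I = 14.8/26.57 kΩ = 0.5571 mA.
P = I²·R_s = (0.5571 mA)² × 5.60 kΩ = 1.74 mW.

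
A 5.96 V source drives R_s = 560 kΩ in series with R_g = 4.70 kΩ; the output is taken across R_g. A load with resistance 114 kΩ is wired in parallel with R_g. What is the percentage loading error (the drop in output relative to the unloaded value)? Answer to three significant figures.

3.93 %

The divider's output (Thévenin) resistance is R_s‖R_g = 4.661 kΩ.
Fractional drop under load = R_th/(R_th + R_L) = 4.661 / (4.661 + 114) = 0.03928.
So the output falls by 3.93 %.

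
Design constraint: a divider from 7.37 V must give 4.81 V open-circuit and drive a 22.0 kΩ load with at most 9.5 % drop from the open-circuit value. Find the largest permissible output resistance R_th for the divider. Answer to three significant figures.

R_th ≤ 2.31 kΩ

Loading drop = R_th/(R_th + R_L) ≤ 0.0950, so R_th ≤ R_L · ε/(1−ε) = 22.0 kΩ × 0.0950/0.9050 = 2.31 kΩ.
(Any R1, R2 with R2/(R1+R2) = 0.653 and R1‖R2 ≤ 2.31 kΩ will meet the spec.)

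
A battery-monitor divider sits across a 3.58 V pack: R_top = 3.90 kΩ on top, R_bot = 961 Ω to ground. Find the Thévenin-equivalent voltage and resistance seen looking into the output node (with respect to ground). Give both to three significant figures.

V_th = 0.708 V, R_th = 771 Ω

V_th is the open-circuit tap voltage: 3.58 × 961/(3900 + 961) = 0.708 V.
With the supply zeroed, R_top and R_bot appear in parallel from the tap: R_th = R_top‖R_bot = (3900 × 961)/4861 = 771 Ω.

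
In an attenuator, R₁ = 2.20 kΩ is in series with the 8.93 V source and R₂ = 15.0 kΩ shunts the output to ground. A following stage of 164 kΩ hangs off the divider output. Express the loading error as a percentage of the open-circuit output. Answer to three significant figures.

The divider's output (Thévenin) resistance is R₁‖R₂ = 1.919 kΩ.
Fractional drop under load = R_th/(R_th + R_L) = 1.919 / (1.919 + 164) = 0.01156.
So the output falls by 1.16 %.

1.16 %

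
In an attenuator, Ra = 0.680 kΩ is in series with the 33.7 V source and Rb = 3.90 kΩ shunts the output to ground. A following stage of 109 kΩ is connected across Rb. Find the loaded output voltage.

V_out ≈ 28.5 V

The load sits in parallel with Rb: Rb‖R_L = (3900 × 109000) / (3900 + 109000) = 3765 Ω.
V_out = 33.7 × 3765 / (680 + 3765) = 33.7 × 3765/4445 = 28.5 V.
(Unloaded it would have been 28.7 V.)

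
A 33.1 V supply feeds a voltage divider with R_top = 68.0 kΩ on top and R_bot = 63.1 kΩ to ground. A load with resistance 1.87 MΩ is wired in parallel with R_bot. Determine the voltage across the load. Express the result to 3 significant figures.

The load sits in parallel with R_bot: R_bot‖R_L = (63.1 × 1870) / (63.1 + 1870) = 61.04 kΩ.
V_out = 33.1 × 61.04 / (68.0 + 61.04) = 33.1 × 61.04/129.0 = 15.7 V.
(Unloaded it would have been 15.9 V.)

V_out ≈ 15.7 V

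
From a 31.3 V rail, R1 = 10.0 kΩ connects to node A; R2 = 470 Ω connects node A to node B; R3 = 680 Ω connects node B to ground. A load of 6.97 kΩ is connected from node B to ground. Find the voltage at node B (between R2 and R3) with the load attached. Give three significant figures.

At node B, R3 is in parallel with the load: R3‖R_L = 619.6 Ω.
Below node A the resistance is R2 + (R3‖R_L) = 1090 Ω, so V_A = 31.3 × 1090/11090 = 3.075 V.
Then V_B = V_A × (R3‖R_L)/(R2 + R3‖R_L) = 3.075 × 619.6/1090 = 1.75 V.

V ≈ 1.75 V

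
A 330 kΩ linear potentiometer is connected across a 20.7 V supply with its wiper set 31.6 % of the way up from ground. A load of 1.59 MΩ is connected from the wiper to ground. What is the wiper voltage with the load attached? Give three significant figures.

The wiper splits the pot into (1−α)R = 225.7 kΩ above and αR = 104.3 kΩ below.
Lower section ‖ load = 97.86 kΩ.
V_wiper = 20.7 × 97.86/(225.7 + 97.86) = 6.26 V.

V ≈ 6.26 V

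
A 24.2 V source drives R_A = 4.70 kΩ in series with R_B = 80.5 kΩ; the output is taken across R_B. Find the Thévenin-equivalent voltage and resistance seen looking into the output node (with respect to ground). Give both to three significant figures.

V_th = 22.9 V, R_th = 4.44 kΩ

V_th is the open-circuit tap voltage: 24.2 × 80.5/(4.70 + 80.5) = 22.9 V.
With the supply zeroed, R_A and R_B appear in parallel from the tap: R_th = R_A‖R_B = (4.70 × 80.5)/85.20 = 4.44 kΩ.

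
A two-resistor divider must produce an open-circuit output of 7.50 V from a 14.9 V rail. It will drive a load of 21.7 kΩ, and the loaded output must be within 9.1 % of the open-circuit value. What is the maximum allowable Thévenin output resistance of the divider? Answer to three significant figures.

Loading drop = R_th/(R_th + R_L) ≤ 0.0910, so R_th ≤ R_L · ε/(1−ε) = 21.7 kΩ × 0.0910/0.9090 = 2.17 kΩ.

R_th ≤ 2.17 kΩ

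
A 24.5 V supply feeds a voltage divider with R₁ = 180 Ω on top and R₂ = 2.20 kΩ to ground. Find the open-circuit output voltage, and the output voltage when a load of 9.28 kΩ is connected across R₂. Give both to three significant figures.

Unloaded: 22.6 V; loaded: 22.2 V

Open-circuit: V = 24.5 × 2200/(180 + 2200) = 22.6 V.
With the load, R₂ becomes R₂‖R_L = 1778 Ω, so V = 24.5 × 1778/1958 = 22.2 V.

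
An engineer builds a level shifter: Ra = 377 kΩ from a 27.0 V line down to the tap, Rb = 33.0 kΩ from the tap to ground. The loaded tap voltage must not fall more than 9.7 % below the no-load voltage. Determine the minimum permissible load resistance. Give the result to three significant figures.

R_L(min) ≈ 282 kΩ

Output resistance R_th = Ra‖Rb = (377 × 33.0)/410.0 = 30.34 kΩ.
The fractional drop is R_th/(R_th + R_L); requiring this ≤ 0.0970 gives R_L ≥ R_th(1/0.0970 − 1) = 30.34 × 9.309 = 282 kΩ.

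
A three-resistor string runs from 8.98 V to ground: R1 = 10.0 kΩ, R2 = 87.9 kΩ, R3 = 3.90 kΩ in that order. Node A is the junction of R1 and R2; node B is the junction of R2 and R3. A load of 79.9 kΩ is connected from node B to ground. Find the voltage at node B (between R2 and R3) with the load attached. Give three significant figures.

V ≈ 0.329 V

At node B, R3 is in parallel with the load: R3‖R_L = 3.718 kΩ.
Below node A the resistance is R2 + (R3‖R_L) = 91.62 kΩ, so V_A = 8.98 × 91.62/101.6 = 8.096 V.
Then V_B = V_A × (R3‖R_L)/(R2 + R3‖R_L) = 8.096 × 3.718/91.62 = 0.329 V.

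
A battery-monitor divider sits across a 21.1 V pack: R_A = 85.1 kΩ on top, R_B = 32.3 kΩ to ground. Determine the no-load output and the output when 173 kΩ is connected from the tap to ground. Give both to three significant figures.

Open-circuit: V = 21.1 × 32.3/(85.1 + 32.3) = 5.81 V.
With the load, R_B becomes R_B‖R_L = 27.22 kΩ, so V = 21.1 × 27.22/112.3 = 5.11 V.

Unloaded: 5.81 V; loaded: 5.11 V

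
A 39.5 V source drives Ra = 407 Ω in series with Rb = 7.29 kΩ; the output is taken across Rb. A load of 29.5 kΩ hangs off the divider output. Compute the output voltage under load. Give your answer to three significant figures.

V_out ≈ 36.9 V

The load sits in parallel with Rb: Rb‖R_L = (7290 × 29500) / (7290 + 29500) = 5845 Ω.
V_out = 39.5 × 5845 / (407 + 5845) = 39.5 × 5845/6252 = 36.9 V.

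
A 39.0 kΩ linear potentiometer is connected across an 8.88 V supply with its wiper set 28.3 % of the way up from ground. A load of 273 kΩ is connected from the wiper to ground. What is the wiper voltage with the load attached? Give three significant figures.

V ≈ 2.44 V

The wiper splits the pot into (1−α)R = 27.96 kΩ above and αR = 11.04 kΩ below.
Lower section ‖ load = 10.61 kΩ.
V_wiper = 8.88 × 10.61/(27.96 + 10.61) = 2.44 V.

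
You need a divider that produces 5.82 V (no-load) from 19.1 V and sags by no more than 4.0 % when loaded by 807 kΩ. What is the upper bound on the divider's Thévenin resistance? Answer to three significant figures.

R_th ≤ 33.6 kΩ

Loading drop = R_th/(R_th + R_L) ≤ 0.0400, so R_th ≤ R_L · ε/(1−ε) = 807 kΩ × 0.0400/0.9600 = 33.6 kΩ.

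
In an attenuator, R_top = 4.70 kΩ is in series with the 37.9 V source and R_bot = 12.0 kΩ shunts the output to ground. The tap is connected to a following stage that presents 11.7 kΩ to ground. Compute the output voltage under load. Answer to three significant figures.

V_out ≈ 21.1 V

The load sits in parallel with R_bot: R_bot‖R_L = (12.0 × 11.7) / (12.0 + 11.7) = 5.924 kΩ.
V_out = 37.9 × 5.924 / (4.70 + 5.924) = 37.9 × 5.924/10.62 = 21.1 V.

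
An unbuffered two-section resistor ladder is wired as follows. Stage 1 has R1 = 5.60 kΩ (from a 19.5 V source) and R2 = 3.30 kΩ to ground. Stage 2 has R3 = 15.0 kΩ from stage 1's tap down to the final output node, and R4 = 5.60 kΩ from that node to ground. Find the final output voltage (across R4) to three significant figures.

Stage 2 presents R3+R4 = 20.60 kΩ as a load on stage 1's tap.
Stage 1's lower leg becomes R2‖(R3+R4) = 2.844 kΩ, so V_mid = 19.5 × 2.844/8.444 = 6.568 V.
Stage 2 is itself unloaded: V_out = V_mid × R4/(R3+R4) = 6.568 × 5.60/20.60 = 1.79 V.

V_out ≈ 1.79 V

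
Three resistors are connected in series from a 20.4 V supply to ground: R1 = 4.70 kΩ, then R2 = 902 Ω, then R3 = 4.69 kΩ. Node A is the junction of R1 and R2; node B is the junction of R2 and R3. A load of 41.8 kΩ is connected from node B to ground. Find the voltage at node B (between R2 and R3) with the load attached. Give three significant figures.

At node B, R3 is in parallel with the load: R3‖R_L = 4217 Ω.
Below node A the resistance is R2 + (R3‖R_L) = 5119 Ω, so V_A = 20.4 × 5119/9819 = 10.64 V.
Then V_B = V_A × (R3‖R_L)/(R2 + R3‖R_L) = 10.64 × 4217/5119 = 8.76 V.

V ≈ 8.76 V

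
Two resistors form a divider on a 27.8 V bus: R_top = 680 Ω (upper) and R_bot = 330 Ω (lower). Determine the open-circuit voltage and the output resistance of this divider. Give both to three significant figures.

V_th = 9.08 V, R_th = 222 Ω

V_th is the open-circuit tap voltage: 27.8 × 330/(680 + 330) = 9.08 V.
With the supply zeroed, R_top and R_bot appear in parallel from the tap: R_th = R_top‖R_bot = (680 × 330)/1010 = 222 Ω.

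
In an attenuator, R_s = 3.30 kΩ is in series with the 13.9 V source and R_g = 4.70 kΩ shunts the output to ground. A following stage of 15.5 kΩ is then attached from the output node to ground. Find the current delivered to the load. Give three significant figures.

I_L ≈ 0.468 mA

R_g‖R_L = 3.606 kΩ; V_out = 13.9 × 3.606/6.906 = 7.258 V.
I_L = V_out / R_L = 7.258 / 15.5 kΩ = 0.468 mA.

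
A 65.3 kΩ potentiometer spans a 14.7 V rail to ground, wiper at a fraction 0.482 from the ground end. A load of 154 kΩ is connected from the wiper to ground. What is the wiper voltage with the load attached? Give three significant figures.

V ≈ 6.41 V

The wiper splits the pot into (1−α)R = 33.83 kΩ above and αR = 31.47 kΩ below.
Lower section ‖ load = 26.13 kΩ.
V_wiper = 14.7 × 26.13/(33.83 + 26.13) = 6.41 V.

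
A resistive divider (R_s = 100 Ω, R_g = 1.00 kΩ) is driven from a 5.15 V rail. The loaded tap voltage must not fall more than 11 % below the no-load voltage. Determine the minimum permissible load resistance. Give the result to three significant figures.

R_L(min) ≈ 736 Ω

Output resistance R_th = R_s‖R_g = (100 × 1000)/1100 = 90.91 Ω.
The fractional drop is R_th/(R_th + R_L); requiring this ≤ 0.110 gives R_L ≥ R_th(1/0.110 − 1) = 90.91 × 8.091 = 736 Ω.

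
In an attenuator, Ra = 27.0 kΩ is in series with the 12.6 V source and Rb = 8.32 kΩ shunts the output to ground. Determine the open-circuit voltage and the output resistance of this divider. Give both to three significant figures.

V_th = 2.97 V, R_th = 6.36 kΩ

V_th is the open-circuit tap voltage: 12.6 × 8.32/(27.0 + 8.32) = 2.97 V.
With the supply zeroed, Ra and Rb appear in parallel from the tap: R_th = Ra‖Rb = (27.0 × 8.32)/35.32 = 6.36 kΩ.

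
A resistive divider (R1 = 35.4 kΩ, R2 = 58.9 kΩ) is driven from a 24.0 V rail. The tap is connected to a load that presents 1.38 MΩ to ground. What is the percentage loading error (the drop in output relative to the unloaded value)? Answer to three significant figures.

1.58 %

The divider's output (Thévenin) resistance is R1‖R2 = 22.11 kΩ.
Fractional drop under load = R_th/(R_th + R_L) = 22.11 / (22.11 + 1380) = 0.01577.
So the output falls by 1.58 %.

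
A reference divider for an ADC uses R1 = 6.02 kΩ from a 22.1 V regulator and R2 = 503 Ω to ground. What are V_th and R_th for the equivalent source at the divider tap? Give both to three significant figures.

V_th is the open-circuit tap voltage: 22.1 × 503/(6020 + 503) = 1.70 V.
With the supply zeroed, R1 and R2 appear in parallel from the tap: R_th = R1‖R2 = (6020 × 503)/6523 = 464 Ω.

V_th = 1.70 V, R_th = 464 Ω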